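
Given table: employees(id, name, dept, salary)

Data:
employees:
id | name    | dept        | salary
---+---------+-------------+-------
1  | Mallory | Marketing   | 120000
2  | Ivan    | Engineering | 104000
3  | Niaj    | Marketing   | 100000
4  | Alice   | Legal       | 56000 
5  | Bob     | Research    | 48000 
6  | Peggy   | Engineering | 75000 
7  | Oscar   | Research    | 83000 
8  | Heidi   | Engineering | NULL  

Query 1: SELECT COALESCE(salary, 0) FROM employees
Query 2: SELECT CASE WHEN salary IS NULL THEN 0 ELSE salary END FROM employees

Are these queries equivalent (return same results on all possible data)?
Yes, equivalent

Both queries return: [(0,), (48000,), (56000,), (75000,), (83000,), (100000,), (104000,), (120000,)]

Reason: COALESCE vs CASE for NULL handling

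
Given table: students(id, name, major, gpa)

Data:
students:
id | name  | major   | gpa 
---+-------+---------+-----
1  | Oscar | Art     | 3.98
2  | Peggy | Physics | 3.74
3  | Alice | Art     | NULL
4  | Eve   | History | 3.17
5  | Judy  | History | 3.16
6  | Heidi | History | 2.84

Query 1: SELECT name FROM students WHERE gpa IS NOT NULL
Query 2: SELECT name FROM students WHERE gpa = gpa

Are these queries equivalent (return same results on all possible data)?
Yes, equivalent

Both queries return: [('Eve',), ('Heidi',), ('Judy',), ('Oscar',), ('Peggy',)]

Reason: IS NOT NULL vs self-equality (both exclude NULLs)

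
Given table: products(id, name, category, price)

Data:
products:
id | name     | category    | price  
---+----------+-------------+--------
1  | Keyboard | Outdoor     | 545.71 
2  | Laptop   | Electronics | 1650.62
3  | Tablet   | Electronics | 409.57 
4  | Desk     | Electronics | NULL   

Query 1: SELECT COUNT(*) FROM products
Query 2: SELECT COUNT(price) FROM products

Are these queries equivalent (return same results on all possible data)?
No, not equivalent

Query 1 returns: [(4,)]
Query 2 returns: [(3,)]

Reason: COUNT(*) includes NULLs, COUNT(column) excludes them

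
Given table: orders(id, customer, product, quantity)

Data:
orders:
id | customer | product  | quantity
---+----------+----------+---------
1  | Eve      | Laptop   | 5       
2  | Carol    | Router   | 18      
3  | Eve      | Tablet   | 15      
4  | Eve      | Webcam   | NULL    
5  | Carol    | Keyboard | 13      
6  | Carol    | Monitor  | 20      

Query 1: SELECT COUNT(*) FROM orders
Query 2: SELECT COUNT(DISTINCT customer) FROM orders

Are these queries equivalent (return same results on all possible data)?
No, not equivalent

Query 1 returns: [(6,)]
Query 2 returns: [(2,)]

Reason: COUNT(*) counts rows, COUNT(DISTINCT customer) counts unique customers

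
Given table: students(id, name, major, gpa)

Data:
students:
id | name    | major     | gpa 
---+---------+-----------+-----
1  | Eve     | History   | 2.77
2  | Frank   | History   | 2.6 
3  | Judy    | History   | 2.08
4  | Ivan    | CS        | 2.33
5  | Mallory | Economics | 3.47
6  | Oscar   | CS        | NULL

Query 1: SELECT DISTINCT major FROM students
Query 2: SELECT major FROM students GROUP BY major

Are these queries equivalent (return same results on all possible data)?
Yes, equivalent

Both queries return: [('CS',), ('Economics',), ('History',)]

Reason: Both get unique majors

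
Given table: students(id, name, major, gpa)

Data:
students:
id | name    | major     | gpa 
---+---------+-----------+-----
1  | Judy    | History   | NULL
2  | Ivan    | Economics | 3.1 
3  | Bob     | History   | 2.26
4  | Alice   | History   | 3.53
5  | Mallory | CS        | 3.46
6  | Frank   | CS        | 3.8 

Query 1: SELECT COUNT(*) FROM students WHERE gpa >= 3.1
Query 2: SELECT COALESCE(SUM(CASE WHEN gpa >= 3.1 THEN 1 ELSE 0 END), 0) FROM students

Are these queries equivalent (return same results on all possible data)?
Yes, equivalent

Both queries return: [(4,)]

Reason: COUNT with WHERE vs conditional SUM (COALESCE handles empty-table NULL)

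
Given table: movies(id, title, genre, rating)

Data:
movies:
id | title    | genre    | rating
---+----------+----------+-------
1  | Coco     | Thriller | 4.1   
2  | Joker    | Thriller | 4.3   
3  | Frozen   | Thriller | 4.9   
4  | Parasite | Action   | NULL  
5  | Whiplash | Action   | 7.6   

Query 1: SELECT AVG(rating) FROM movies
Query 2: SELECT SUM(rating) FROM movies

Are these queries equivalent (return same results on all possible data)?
No, not equivalent

Query 1 returns: [(5.225,)]
Query 2 returns: [(20.9,)]

Reason: AVG vs SUM give different aggregate values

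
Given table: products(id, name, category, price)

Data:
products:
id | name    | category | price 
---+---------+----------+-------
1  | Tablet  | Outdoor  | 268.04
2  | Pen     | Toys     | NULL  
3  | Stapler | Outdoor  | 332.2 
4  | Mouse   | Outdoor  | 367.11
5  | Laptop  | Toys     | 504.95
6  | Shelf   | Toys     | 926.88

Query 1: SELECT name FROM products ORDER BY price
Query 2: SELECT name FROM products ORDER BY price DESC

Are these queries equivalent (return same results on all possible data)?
No, not equivalent

Query 1 returns: [('Pen',), ('Tablet',), ('Stapler',), ('Mouse',), ('Laptop',), ('Shelf',)]
Query 2 returns: [('Shelf',), ('Laptop',), ('Mouse',), ('Stapler',), ('Tablet',), ('Pen',)]

Reason: ASC vs DESC gives opposite ordering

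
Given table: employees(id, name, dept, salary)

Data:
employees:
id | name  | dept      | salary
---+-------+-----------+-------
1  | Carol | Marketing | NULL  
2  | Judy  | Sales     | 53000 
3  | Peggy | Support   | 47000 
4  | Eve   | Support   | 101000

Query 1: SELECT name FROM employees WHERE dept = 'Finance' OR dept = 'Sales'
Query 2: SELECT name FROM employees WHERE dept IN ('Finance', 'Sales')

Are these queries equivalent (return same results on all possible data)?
Yes, equivalent

Both queries return: [('Judy',)]

Reason: OR vs IN are equivalent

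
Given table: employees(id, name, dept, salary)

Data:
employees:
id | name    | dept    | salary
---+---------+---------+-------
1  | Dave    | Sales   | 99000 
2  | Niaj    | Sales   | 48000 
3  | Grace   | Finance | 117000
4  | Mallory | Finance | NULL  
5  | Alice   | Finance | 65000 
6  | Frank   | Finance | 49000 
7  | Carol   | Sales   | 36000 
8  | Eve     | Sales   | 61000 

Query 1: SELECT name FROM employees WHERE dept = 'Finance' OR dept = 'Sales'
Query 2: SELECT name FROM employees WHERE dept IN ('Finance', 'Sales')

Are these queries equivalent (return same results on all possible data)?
Yes, equivalent

Both queries return: [('Alice',), ('Carol',), ('Dave',), ('Eve',), ('Frank',), ('Grace',), ('Mallory',), ('Niaj',)]

Reason: OR vs IN are equivalent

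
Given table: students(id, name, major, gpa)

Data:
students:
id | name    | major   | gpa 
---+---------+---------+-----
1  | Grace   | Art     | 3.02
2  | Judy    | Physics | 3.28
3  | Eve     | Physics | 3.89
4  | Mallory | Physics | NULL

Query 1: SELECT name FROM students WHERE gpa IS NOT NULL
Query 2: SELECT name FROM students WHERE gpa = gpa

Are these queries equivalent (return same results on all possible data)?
Yes, equivalent

Both queries return: [('Eve',), ('Grace',), ('Judy',)]

Reason: IS NOT NULL vs self-equality (both exclude NULLs)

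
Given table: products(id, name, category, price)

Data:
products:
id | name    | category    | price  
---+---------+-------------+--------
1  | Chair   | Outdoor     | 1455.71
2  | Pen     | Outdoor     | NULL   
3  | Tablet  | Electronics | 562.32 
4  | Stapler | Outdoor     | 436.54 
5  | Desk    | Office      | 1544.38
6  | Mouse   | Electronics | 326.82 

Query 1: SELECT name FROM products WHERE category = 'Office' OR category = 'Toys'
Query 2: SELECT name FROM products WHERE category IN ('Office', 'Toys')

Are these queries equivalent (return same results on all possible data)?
Yes, equivalent

Both queries return: [('Desk',)]

Reason: OR vs IN are equivalent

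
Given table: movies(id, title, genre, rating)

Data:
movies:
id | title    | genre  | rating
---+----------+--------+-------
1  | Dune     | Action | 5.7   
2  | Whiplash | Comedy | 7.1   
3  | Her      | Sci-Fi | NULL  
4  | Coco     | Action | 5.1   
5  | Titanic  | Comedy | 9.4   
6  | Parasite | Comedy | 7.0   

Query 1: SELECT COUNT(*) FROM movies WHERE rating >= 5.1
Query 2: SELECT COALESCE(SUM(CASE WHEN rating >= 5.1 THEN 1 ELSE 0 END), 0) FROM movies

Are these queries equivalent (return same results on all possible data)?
Yes, equivalent

Both queries return: [(5,)]

Reason: COUNT with WHERE vs conditional SUM (COALESCE handles empty-table NULL)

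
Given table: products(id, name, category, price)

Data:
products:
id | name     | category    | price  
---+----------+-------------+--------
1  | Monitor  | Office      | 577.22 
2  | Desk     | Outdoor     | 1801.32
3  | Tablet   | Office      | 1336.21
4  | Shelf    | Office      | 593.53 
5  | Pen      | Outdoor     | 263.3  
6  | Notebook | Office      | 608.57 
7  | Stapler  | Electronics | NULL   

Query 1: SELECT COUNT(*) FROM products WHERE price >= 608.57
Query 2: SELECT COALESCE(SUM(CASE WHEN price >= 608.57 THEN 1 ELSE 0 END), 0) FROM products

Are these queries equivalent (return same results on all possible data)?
Yes, equivalent

Both queries return: [(3,)]

Reason: COUNT with WHERE vs conditional SUM (COALESCE handles empty-table NULL)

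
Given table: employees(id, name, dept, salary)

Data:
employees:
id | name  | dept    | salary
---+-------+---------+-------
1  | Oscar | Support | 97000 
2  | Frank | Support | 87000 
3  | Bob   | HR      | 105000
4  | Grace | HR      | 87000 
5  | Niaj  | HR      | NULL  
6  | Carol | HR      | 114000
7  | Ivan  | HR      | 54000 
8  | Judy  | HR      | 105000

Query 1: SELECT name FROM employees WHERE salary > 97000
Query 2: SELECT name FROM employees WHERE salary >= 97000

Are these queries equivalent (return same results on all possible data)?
No, not equivalent

Query 1 returns: [('Bob',), ('Carol',), ('Judy',)]
Query 2 returns: [('Oscar',), ('Bob',), ('Carol',), ('Judy',)]

Reason: > vs >= gives different results when salary = 97000 exists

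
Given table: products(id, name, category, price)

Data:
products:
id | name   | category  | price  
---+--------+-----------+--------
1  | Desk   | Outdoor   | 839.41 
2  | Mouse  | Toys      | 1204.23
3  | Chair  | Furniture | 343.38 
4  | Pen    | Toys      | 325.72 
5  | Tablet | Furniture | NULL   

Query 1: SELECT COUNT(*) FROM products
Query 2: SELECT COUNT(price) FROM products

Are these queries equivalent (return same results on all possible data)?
No, not equivalent

Query 1 returns: [(5,)]
Query 2 returns: [(4,)]

Reason: COUNT(*) includes NULLs, COUNT(column) excludes them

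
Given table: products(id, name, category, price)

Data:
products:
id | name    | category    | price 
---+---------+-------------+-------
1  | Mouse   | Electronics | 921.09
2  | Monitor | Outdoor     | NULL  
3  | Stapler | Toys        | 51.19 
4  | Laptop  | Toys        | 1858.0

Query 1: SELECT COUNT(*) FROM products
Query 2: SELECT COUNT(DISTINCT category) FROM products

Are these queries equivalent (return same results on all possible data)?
No, not equivalent

Query 1 returns: [(4,)]
Query 2 returns: [(3,)]

Reason: COUNT(*) counts rows, COUNT(DISTINCT category) counts unique categorys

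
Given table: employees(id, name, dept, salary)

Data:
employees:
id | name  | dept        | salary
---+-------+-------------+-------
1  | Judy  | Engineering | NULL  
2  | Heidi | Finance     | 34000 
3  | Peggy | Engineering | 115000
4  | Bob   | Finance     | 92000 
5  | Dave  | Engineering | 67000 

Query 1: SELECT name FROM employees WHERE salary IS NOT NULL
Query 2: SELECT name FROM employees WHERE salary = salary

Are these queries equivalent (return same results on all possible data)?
Yes, equivalent

Both queries return: [('Bob',), ('Dave',), ('Heidi',), ('Peggy',)]

Reason: IS NOT NULL vs self-equality (both exclude NULLs)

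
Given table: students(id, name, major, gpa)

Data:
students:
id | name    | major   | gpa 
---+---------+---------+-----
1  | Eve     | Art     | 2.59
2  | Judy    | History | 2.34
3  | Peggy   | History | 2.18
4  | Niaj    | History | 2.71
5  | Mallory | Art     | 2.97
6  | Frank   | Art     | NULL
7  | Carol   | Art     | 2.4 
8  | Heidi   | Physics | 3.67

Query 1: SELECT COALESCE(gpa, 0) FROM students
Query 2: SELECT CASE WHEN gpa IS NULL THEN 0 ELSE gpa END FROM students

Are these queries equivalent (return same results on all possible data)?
Yes, equivalent

Both queries return: [(0,), (2.18,), (2.34,), (2.4,), (2.59,), (2.71,), (2.97,), (3.67,)]

Reason: COALESCE vs CASE for NULL handling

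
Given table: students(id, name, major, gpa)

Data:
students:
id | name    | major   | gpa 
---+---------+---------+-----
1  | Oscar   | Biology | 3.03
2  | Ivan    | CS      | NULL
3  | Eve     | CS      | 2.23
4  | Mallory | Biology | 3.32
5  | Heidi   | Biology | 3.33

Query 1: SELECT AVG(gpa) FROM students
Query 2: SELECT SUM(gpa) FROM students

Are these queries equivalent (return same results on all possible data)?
No, not equivalent

Query 1 returns: [(2.9775,)]
Query 2 returns: [(11.91,)]

Reason: AVG vs SUM give different aggregate values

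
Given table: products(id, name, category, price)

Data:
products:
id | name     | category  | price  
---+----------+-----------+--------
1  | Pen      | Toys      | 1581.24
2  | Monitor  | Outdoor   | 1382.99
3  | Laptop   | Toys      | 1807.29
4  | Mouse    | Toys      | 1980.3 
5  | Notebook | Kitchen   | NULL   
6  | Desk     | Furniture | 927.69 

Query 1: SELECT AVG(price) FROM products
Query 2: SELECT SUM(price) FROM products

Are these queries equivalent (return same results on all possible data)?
No, not equivalent

Query 1 returns: [(1535.902,)]
Query 2 returns: [(7679.51,)]

Reason: AVG vs SUM give different aggregate values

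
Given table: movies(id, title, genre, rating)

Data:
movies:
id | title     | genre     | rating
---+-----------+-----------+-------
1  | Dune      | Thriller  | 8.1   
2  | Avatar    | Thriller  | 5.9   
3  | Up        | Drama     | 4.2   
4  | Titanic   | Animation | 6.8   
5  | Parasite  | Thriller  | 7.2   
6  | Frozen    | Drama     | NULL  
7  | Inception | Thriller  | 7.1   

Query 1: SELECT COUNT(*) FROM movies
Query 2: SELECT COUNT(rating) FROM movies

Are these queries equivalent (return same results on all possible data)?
No, not equivalent

Query 1 returns: [(7,)]
Query 2 returns: [(6,)]

Reason: COUNT(*) includes NULLs, COUNT(column) excludes them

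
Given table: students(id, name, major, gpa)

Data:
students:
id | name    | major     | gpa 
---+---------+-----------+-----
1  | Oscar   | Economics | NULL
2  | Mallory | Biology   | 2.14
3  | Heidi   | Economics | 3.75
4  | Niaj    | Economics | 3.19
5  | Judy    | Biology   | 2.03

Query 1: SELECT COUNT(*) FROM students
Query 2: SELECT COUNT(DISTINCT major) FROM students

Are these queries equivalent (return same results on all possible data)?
No, not equivalent

Query 1 returns: [(5,)]
Query 2 returns: [(2,)]

Reason: COUNT(*) counts rows, COUNT(DISTINCT major) counts unique majors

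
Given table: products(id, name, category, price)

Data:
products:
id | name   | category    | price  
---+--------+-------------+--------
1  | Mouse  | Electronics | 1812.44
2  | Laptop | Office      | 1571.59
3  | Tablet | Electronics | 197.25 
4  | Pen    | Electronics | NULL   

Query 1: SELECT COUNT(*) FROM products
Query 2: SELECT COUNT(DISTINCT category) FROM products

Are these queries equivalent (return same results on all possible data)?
No, not equivalent

Query 1 returns: [(4,)]
Query 2 returns: [(2,)]

Reason: COUNT(*) counts rows, COUNT(DISTINCT category) counts unique categorys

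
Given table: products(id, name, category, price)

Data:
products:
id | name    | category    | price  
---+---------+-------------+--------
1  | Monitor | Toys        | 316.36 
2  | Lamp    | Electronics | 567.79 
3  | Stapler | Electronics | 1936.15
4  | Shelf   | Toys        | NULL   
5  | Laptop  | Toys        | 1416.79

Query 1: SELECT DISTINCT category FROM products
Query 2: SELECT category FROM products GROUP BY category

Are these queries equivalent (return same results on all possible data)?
Yes, equivalent

Both queries return: [('Electronics',), ('Toys',)]

Reason: Both get unique categorys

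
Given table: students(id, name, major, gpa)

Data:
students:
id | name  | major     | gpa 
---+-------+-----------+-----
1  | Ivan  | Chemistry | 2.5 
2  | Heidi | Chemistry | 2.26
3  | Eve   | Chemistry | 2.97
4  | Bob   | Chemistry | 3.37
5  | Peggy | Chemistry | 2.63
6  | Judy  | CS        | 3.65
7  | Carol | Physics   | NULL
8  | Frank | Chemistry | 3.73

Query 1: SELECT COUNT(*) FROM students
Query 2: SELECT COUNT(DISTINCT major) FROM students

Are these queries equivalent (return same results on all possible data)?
No, not equivalent

Query 1 returns: [(8,)]
Query 2 returns: [(3,)]

Reason: COUNT(*) counts rows, COUNT(DISTINCT major) counts unique majors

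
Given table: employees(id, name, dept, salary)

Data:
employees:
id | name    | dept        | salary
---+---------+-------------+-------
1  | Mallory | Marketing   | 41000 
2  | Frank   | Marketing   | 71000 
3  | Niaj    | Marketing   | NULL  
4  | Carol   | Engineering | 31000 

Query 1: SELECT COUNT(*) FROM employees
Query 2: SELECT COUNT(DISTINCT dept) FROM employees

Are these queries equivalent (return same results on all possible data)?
No, not equivalent

Query 1 returns: [(4,)]
Query 2 returns: [(2,)]

Reason: COUNT(*) counts rows, COUNT(DISTINCT dept) counts unique depts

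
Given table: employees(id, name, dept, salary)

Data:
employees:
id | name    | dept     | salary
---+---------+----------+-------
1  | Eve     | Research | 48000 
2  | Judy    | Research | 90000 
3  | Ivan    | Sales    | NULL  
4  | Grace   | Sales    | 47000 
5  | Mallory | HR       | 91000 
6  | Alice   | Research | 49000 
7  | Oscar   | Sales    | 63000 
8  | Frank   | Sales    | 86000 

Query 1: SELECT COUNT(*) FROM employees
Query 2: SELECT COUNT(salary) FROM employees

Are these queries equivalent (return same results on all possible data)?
No, not equivalent

Query 1 returns: [(8,)]
Query 2 returns: [(7,)]

Reason: COUNT(*) includes NULLs, COUNT(column) excludes them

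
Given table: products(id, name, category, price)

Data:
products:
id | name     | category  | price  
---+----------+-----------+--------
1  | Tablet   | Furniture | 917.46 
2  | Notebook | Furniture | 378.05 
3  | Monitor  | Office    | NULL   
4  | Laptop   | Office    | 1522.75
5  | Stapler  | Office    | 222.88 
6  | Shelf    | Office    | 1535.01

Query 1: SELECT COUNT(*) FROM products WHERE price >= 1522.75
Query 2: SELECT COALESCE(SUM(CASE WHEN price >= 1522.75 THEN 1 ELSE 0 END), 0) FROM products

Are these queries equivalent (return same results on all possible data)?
Yes, equivalent

Both queries return: [(2,)]

Reason: COUNT with WHERE vs conditional SUM (COALESCE handles empty-table NULL)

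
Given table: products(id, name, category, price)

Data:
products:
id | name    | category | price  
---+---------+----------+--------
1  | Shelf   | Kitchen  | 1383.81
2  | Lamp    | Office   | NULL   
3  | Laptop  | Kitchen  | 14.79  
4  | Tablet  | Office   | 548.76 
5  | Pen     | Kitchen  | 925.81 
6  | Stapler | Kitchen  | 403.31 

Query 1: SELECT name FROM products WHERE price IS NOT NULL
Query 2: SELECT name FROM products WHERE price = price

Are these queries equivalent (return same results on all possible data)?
Yes, equivalent

Both queries return: [('Laptop',), ('Pen',), ('Shelf',), ('Stapler',), ('Tablet',)]

Reason: IS NOT NULL vs self-equality (both exclude NULLs)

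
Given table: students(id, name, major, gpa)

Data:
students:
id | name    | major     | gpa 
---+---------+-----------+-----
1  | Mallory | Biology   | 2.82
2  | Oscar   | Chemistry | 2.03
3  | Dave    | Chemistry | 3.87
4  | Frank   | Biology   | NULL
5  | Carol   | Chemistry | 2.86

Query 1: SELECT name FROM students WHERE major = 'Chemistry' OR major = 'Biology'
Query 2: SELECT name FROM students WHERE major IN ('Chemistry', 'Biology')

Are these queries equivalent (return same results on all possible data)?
Yes, equivalent

Both queries return: [('Carol',), ('Dave',), ('Frank',), ('Mallory',), ('Oscar',)]

Reason: OR vs IN are equivalent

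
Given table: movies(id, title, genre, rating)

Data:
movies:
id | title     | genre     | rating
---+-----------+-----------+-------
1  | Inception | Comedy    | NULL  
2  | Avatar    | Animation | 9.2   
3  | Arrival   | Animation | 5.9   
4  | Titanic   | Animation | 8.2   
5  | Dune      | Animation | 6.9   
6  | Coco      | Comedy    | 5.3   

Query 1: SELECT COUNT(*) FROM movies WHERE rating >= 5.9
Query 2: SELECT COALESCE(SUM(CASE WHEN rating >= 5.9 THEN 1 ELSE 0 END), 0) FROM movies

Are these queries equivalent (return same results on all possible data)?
Yes, equivalent

Both queries return: [(4,)]

Reason: COUNT with WHERE vs conditional SUM (COALESCE handles empty-table NULL)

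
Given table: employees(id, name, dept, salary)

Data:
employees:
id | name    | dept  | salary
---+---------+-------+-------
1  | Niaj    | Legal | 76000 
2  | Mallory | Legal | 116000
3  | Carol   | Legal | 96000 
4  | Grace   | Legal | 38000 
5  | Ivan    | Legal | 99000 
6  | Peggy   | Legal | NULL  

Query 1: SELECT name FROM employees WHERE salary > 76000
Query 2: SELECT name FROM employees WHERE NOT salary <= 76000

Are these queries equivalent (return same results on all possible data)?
Yes, equivalent

Both queries return: [('Carol',), ('Ivan',), ('Mallory',)]

Reason: Both filter salary > 76000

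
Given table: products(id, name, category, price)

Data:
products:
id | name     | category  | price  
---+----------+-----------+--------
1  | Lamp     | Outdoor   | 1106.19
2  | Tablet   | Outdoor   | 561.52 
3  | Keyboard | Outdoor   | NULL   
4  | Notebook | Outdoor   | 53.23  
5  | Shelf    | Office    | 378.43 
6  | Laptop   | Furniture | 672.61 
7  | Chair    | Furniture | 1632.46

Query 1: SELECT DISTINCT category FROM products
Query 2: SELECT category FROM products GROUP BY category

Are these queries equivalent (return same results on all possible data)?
Yes, equivalent

Both queries return: [('Furniture',), ('Office',), ('Outdoor',)]

Reason: Both get unique categorys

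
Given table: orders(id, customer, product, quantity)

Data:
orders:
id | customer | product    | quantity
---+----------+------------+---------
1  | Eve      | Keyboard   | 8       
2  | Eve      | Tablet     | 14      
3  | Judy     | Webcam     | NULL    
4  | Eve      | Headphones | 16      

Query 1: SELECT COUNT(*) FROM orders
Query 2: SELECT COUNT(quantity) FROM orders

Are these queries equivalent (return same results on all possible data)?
No, not equivalent

Query 1 returns: [(4,)]
Query 2 returns: [(3,)]

Reason: COUNT(*) includes NULLs, COUNT(column) excludes them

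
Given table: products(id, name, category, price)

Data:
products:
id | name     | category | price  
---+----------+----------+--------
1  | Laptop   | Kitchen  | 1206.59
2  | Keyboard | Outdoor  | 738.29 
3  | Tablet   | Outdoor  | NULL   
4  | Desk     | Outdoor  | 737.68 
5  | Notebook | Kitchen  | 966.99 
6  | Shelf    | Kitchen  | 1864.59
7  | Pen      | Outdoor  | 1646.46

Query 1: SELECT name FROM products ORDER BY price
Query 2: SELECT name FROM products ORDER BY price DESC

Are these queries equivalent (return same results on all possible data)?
No, not equivalent

Query 1 returns: [('Tablet',), ('Desk',), ('Keyboard',), ('Notebook',), ('Laptop',), ('Pen',), ('Shelf',)]
Query 2 returns: [('Shelf',), ('Pen',), ('Laptop',), ('Notebook',), ('Keyboard',), ('Desk',), ('Tablet',)]

Reason: ASC vs DESC gives opposite ordering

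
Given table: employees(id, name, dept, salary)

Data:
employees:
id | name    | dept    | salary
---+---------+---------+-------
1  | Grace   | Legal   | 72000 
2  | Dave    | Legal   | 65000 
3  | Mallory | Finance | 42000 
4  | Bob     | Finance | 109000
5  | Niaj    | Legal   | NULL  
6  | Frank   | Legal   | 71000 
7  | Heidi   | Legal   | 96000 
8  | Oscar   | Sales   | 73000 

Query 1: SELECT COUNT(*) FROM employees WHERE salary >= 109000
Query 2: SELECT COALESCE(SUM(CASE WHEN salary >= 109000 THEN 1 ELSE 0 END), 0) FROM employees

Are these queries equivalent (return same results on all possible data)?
Yes, equivalent

Both queries return: [(1,)]

Reason: COUNT with WHERE vs conditional SUM (COALESCE handles empty-table NULL)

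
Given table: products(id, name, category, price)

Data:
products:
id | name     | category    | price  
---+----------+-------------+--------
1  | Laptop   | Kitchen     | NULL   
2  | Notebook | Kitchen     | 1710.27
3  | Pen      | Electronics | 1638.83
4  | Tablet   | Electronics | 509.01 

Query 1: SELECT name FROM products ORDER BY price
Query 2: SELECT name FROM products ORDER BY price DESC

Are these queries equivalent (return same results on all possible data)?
No, not equivalent

Query 1 returns: [('Laptop',), ('Tablet',), ('Pen',), ('Notebook',)]
Query 2 returns: [('Notebook',), ('Pen',), ('Tablet',), ('Laptop',)]

Reason: ASC vs DESC gives opposite ordering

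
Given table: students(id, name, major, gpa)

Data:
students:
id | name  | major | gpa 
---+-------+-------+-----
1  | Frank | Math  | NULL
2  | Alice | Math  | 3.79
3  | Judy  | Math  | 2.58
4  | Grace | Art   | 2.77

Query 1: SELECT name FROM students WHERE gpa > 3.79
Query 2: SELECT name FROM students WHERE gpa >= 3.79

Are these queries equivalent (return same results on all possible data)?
No, not equivalent

Query 1 returns: []
Query 2 returns: [('Alice',)]

Reason: > vs >= gives different results when gpa = 3.79 exists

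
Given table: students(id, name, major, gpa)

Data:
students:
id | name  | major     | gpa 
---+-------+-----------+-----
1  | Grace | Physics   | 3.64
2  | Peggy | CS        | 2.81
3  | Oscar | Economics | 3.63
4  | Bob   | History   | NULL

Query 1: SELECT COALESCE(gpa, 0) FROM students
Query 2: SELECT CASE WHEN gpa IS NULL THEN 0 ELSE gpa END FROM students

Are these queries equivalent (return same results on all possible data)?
Yes, equivalent

Both queries return: [(0,), (2.81,), (3.63,), (3.64,)]

Reason: COALESCE vs CASE for NULL handling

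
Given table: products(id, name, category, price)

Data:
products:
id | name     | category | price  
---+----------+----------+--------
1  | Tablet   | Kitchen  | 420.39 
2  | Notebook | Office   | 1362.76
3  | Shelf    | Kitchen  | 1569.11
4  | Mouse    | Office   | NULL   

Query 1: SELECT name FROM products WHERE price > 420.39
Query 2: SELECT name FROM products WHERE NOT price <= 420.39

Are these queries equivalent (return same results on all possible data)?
Yes, equivalent

Both queries return: [('Notebook',), ('Shelf',)]

Reason: Both filter price > 420.39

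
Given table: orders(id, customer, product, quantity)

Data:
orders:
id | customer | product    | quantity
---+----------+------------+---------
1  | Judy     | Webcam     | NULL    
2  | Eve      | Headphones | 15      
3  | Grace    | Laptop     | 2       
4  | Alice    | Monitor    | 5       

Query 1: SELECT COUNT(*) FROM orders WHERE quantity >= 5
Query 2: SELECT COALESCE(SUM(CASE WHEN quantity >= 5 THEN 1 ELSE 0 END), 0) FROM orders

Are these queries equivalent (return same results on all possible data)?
Yes, equivalent

Both queries return: [(2,)]

Reason: COUNT with WHERE vs conditional SUM (COALESCE handles empty-table NULL)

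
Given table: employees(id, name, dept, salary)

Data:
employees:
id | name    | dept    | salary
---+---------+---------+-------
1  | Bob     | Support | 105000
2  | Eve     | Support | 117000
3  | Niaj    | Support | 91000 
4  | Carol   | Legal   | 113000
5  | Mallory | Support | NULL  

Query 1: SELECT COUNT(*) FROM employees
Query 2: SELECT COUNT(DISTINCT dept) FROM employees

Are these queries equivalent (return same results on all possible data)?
No, not equivalent

Query 1 returns: [(5,)]
Query 2 returns: [(2,)]

Reason: COUNT(*) counts rows, COUNT(DISTINCT dept) counts unique depts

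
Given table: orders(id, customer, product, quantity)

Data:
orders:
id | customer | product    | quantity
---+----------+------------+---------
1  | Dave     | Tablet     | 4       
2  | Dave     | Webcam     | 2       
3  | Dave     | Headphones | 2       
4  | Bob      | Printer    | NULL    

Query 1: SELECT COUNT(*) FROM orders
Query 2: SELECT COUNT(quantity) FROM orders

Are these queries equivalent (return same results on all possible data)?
No, not equivalent

Query 1 returns: [(4,)]
Query 2 returns: [(3,)]

Reason: COUNT(*) includes NULLs, COUNT(column) excludes them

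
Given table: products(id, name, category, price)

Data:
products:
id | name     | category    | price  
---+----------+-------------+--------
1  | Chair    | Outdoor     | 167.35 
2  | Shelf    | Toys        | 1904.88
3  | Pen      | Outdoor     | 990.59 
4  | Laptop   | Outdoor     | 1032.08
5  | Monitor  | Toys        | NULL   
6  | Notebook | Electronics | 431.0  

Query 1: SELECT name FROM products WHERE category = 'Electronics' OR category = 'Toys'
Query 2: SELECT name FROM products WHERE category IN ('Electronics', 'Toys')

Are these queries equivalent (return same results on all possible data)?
Yes, equivalent

Both queries return: [('Monitor',), ('Notebook',), ('Shelf',)]

Reason: OR vs IN are equivalent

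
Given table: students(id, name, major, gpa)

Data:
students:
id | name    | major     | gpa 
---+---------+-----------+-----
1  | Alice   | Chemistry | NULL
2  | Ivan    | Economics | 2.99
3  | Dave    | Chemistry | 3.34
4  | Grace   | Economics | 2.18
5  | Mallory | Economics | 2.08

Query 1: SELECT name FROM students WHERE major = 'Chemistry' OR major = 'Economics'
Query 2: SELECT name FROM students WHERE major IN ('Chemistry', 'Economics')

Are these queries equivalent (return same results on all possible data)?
Yes, equivalent

Both queries return: [('Alice',), ('Dave',), ('Grace',), ('Ivan',), ('Mallory',)]

Reason: OR vs IN are equivalent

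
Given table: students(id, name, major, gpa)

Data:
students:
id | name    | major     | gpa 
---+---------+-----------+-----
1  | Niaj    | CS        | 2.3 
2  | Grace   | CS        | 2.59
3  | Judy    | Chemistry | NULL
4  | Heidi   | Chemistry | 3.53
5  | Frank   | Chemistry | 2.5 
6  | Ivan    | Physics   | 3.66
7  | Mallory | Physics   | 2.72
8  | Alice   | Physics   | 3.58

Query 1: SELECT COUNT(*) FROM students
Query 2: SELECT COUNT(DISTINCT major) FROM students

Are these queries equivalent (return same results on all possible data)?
No, not equivalent

Query 1 returns: [(8,)]
Query 2 returns: [(3,)]

Reason: COUNT(*) counts rows, COUNT(DISTINCT major) counts unique majors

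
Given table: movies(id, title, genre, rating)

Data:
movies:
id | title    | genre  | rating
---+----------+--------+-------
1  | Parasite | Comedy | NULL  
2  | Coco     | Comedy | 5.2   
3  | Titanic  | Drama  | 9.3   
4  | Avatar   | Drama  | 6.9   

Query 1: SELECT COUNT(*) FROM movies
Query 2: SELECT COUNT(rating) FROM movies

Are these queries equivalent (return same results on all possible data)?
No, not equivalent

Query 1 returns: [(4,)]
Query 2 returns: [(3,)]

Reason: COUNT(*) includes NULLs, COUNT(column) excludes them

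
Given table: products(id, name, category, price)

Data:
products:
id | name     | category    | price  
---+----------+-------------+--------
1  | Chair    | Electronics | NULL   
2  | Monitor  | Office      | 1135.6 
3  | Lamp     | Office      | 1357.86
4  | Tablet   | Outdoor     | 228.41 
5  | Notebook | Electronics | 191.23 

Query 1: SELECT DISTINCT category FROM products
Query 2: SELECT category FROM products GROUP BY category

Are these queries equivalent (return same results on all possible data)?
Yes, equivalent

Both queries return: [('Electronics',), ('Office',), ('Outdoor',)]

Reason: Both get unique categorys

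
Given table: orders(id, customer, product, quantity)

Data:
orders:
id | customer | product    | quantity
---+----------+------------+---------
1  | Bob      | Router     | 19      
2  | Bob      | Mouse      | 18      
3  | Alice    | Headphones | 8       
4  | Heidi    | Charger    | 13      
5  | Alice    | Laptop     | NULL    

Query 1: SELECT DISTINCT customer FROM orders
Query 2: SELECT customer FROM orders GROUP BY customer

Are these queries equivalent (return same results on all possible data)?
Yes, equivalent

Both queries return: [('Alice',), ('Bob',), ('Heidi',)]

Reason: Both get unique customers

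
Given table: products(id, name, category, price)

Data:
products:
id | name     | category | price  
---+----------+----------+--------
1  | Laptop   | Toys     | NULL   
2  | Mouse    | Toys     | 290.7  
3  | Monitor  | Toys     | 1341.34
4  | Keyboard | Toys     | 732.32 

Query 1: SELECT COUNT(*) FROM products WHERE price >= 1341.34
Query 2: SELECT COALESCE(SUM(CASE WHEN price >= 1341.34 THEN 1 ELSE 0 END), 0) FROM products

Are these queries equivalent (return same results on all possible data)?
Yes, equivalent

Both queries return: [(1,)]

Reason: COUNT with WHERE vs conditional SUM (COALESCE handles empty-table NULL)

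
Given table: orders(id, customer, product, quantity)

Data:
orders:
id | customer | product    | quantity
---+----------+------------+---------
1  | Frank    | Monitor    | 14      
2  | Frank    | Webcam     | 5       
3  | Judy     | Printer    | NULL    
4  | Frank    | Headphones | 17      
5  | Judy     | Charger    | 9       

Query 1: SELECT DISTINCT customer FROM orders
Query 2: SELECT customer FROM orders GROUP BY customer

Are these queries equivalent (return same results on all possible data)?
Yes, equivalent

Both queries return: [('Frank',), ('Judy',)]

Reason: Both get unique customers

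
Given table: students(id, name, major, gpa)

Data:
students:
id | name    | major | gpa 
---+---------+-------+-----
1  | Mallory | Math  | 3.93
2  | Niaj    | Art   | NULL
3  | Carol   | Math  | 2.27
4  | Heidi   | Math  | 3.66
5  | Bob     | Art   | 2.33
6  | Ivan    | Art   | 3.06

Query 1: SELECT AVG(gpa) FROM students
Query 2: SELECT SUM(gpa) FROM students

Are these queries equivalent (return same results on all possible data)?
No, not equivalent

Query 1 returns: [(3.05,)]
Query 2 returns: [(15.25,)]

Reason: AVG vs SUM give different aggregate values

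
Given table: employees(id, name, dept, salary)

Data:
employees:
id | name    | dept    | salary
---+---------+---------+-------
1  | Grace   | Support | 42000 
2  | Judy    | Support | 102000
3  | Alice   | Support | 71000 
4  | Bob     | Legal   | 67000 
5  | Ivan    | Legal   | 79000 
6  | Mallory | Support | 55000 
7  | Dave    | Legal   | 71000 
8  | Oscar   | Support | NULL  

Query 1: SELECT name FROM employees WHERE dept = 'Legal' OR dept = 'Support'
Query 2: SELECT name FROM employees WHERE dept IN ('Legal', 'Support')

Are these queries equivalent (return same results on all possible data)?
Yes, equivalent

Both queries return: [('Alice',), ('Bob',), ('Dave',), ('Grace',), ('Ivan',), ('Judy',), ('Mallory',), ('Oscar',)]

Reason: OR vs IN are equivalent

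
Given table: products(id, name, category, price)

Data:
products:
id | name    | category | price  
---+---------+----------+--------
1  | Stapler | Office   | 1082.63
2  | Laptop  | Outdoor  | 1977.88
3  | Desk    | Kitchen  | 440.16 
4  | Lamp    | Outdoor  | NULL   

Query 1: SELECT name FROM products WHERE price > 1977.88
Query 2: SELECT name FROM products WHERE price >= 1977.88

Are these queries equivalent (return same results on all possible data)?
No, not equivalent

Query 1 returns: []
Query 2 returns: [('Laptop',)]

Reason: > vs >= gives different results when price = 1977.88 exists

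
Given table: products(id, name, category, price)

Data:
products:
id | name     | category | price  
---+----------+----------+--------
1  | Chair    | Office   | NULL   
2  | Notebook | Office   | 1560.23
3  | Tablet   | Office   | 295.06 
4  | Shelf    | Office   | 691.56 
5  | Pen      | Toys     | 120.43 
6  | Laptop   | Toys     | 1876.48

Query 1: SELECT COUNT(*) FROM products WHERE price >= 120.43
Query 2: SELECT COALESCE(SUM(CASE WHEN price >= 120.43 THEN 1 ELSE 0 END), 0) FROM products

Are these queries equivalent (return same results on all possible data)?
Yes, equivalent

Both queries return: [(5,)]

Reason: COUNT with WHERE vs conditional SUM (COALESCE handles empty-table NULL)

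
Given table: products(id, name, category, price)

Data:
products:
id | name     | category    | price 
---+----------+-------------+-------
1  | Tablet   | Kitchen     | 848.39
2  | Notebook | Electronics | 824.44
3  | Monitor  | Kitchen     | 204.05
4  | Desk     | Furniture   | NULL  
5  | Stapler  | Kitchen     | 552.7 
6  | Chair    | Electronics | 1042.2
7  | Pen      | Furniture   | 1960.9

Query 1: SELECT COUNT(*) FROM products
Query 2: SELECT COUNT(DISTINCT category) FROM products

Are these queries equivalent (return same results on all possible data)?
No, not equivalent

Query 1 returns: [(7,)]
Query 2 returns: [(3,)]

Reason: COUNT(*) counts rows, COUNT(DISTINCT category) counts unique categorys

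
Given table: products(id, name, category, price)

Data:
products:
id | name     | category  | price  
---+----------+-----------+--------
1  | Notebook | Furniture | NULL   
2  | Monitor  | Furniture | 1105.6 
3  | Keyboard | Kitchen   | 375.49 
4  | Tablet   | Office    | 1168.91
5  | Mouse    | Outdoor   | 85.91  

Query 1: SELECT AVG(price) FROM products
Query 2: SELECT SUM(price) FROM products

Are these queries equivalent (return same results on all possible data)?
No, not equivalent

Query 1 returns: [(683.9775,)]
Query 2 returns: [(2735.91,)]

Reason: AVG vs SUM give different aggregate values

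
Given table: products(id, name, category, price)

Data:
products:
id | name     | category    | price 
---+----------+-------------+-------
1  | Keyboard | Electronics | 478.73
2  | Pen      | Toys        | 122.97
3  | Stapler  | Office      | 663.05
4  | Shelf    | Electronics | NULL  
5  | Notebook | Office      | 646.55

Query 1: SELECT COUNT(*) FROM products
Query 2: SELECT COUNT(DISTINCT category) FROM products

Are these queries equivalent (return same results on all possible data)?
No, not equivalent

Query 1 returns: [(5,)]
Query 2 returns: [(3,)]

Reason: COUNT(*) counts rows, COUNT(DISTINCT category) counts unique categorys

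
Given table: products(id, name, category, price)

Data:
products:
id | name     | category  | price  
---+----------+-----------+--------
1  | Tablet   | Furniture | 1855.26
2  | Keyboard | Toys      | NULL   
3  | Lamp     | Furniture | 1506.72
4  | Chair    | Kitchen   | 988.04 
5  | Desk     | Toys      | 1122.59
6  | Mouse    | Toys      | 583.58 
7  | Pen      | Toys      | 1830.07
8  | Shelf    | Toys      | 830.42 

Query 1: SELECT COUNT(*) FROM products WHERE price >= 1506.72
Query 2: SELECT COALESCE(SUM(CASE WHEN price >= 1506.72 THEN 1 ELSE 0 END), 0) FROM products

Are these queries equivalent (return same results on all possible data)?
Yes, equivalent

Both queries return: [(3,)]

Reason: COUNT with WHERE vs conditional SUM (COALESCE handles empty-table NULL)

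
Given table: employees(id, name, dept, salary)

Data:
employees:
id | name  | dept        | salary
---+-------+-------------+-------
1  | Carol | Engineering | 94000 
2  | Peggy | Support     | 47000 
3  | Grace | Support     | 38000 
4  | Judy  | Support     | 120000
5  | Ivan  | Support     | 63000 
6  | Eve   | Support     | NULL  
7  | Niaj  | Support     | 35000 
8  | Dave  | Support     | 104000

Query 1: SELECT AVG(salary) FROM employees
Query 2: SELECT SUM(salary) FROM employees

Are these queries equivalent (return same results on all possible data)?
No, not equivalent

Query 1 returns: [(71571.42857142857,)]
Query 2 returns: [(501000,)]

Reason: AVG vs SUM give different aggregate values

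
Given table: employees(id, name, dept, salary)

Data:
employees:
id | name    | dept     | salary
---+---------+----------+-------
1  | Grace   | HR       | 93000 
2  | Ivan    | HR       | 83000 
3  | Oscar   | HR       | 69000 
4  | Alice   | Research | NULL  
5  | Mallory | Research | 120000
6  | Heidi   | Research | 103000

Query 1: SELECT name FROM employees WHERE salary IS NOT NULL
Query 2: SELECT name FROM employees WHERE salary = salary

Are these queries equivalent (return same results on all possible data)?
Yes, equivalent

Both queries return: [('Grace',), ('Heidi',), ('Ivan',), ('Mallory',), ('Oscar',)]

Reason: IS NOT NULL vs self-equality (both exclude NULLs)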